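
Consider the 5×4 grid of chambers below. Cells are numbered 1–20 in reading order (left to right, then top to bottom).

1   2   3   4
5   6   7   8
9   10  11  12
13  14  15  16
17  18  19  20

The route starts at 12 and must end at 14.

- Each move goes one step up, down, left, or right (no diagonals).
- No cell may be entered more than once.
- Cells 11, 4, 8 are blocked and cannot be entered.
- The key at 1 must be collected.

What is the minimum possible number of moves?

Any route passes through 1 somewhere between 12 and 14. Summing Manhattan distances along the two legs (12 → 1 → 14) gives a lower bound of 5 + 4 = 9 moves.
That bound ignores the blocked cells. Measuring each leg by the fewest moves that actually steer around them (12→1: 7; 1→14: 4) raises the lower bound to 11.
The shortest route satisfying every rule uses 13 moves: 12 → 16 → 20 → 19 → 18 → 17 → 13 → 9 → 5 → 1 → 2 → 6 → 10 → 14.
The no-revisit rule (legs can't share cells) pushes the minimum above the 11-move bound; an exhaustive check rules out every length from 11 to 12, leaving 13 as the minimum.

13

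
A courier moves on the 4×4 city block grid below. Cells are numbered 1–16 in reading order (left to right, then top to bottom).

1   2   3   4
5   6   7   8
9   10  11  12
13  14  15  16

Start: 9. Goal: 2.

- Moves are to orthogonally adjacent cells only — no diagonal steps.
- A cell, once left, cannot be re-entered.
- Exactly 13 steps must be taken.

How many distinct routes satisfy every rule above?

Need simple routes of exactly 13 moves from 9 to 2 (Manhattan distance 3, so 5 moves are spent on a detour and 5 undoing it).
Branch systematically from the start, pruning whenever the remaining move budget drops below the Manhattan distance to 2 or differs from it in parity. Grouping the completions by first move — via 5: 2; via 13: 9; via 10: 3 — and summing: 2 + 9 + 3 = 14.
That gives 14 routes.

14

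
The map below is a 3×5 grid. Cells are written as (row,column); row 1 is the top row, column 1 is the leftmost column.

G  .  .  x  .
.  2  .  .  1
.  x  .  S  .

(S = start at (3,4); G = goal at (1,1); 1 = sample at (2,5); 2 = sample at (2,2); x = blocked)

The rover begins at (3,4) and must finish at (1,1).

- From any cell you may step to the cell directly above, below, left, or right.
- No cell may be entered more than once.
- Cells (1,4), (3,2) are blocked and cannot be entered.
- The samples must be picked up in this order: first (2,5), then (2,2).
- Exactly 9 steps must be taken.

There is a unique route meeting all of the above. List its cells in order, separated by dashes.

The waypoints must appear in the order (2,5), (2,2), with no cell reused.
Route from (3,4): right 1 to (3,5), up 1 to (2,5), left 2 to (2,3), up 1 to (1,3), left 1 to (1,2), down 1 to (2,2), left 1 to (2,1), up 1 to (1,1) — 9 moves in all.
Check: order respected (1 at step 2, 2 at step 7); 9 moves as required.

(3,4) - (3,5) - (2,5) - (2,4) - (2,3) - (1,3) - (1,2) - (2,2) - (2,1) - (1,1)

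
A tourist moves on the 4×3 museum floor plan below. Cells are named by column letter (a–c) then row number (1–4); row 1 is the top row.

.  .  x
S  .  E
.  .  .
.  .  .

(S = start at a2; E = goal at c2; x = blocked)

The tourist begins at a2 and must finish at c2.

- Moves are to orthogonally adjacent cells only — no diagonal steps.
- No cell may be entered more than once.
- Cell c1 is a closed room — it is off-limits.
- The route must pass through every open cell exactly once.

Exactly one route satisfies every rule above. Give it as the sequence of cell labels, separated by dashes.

Need to visit all 11 open cells exactly once, starting at a2 and ending at c2.
Route from a2: up 1 to a1, right 1 to b1, down 2 to b3, left 1 to a3, down 1 to a4, right 2 to c4, up 2 to c2 — 10 moves in all.
Check: all 11 open cells covered.

a2 - a1 - b1 - b2 - b3 - a3 - a4 - b4 - c4 - c3 - c2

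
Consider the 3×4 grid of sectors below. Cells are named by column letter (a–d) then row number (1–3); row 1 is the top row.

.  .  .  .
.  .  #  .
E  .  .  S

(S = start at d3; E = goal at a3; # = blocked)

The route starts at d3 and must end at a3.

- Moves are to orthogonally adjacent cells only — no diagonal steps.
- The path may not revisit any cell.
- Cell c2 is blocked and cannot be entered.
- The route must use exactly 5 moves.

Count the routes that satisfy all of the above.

1

Need simple routes of exactly 5 moves from d3 to a3 (Manhattan distance 3, so 1 moves are spent on a detour and 1 undoing it).
Enumerating: d3 c3 b3 b2 a2 a3.
That gives 1 route.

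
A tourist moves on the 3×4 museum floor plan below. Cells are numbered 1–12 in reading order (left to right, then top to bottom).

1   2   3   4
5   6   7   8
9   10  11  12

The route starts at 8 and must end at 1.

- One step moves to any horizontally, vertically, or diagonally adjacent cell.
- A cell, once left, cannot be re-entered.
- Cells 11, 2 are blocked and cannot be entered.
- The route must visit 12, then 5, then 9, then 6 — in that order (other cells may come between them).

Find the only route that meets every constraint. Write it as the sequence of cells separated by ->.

8 -> 12 -> 7 -> 10 -> 5 -> 9 -> 6 -> 1

The waypoints must appear in the order 12, 5, 9, 6, with no cell reused.
Route from 8: down 1 to 12, up-left 1 to 7, down-left 1 to 10, up-left 1 to 5, down 1 to 9, up-right 1 to 6, up-left 1 to 1 — 7 moves in all.
Check: order respected (12 at step 1, 5 at step 4, 9 at step 5, 6 at step 6).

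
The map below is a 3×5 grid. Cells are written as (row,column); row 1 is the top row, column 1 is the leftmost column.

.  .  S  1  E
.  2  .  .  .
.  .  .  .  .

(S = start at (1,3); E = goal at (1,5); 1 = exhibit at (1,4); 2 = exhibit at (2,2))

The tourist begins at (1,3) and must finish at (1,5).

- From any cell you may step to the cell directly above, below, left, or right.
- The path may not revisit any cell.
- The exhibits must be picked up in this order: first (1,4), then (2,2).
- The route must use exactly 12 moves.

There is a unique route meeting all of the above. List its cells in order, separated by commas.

(1,3), (1,4), (2,4), (2,3), (2,2), (2,1), (3,1), (3,2), (3,3), (3,4), (3,5), (2,5), (1,5)

The waypoints must appear in the order (1,4), (2,2), with no cell reused.
Route from (1,3): right to (1,4), down to (2,4), 3× left (reaching (2,1)), down to (3,1), 4× right (reaching (3,5)), 2× up (reaching (1,5)) — 12 moves in all.
Check: order respected (1 at step 1, 2 at step 4); 12 moves as required.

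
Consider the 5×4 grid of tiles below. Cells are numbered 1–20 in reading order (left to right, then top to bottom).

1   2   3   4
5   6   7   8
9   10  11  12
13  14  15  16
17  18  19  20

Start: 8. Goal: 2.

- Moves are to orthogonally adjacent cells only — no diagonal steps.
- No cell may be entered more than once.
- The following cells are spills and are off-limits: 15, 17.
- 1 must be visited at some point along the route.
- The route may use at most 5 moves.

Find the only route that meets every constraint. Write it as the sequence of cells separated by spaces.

8 7 6 5 1 2

Any route must reach 1 and still end at 2 within 5 moves, so the order of the required stops is forced.
Route from 8: left 3 to 5, up 1 to 1, right 1 to 2 — 5 moves in all.
Check: all required cells visited; 5 ≤ 5 moves.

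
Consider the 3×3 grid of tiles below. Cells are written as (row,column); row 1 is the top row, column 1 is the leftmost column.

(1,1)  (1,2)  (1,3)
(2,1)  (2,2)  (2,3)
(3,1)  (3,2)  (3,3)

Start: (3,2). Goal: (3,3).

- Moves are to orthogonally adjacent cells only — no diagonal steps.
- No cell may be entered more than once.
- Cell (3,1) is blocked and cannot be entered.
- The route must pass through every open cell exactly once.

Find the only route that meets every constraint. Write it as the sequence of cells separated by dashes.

Need to visit all 8 open cells exactly once, starting at (3,2) and ending at (3,3).
Cell (1,3) has only two open neighbours ((2,3) and (1,2)), so the path must pass straight through it: one of those is the cell it's entered from and the other is where it exits.
Route from (3,2): up to (2,2), left to (2,1), up to (1,1), 2× right (reaching (1,3)), 2× down (reaching (3,3)) — 7 moves in all.
Check: all 8 open cells covered.

(3,2) - (2,2) - (2,1) - (1,1) - (1,2) - (1,3) - (2,3) - (3,3)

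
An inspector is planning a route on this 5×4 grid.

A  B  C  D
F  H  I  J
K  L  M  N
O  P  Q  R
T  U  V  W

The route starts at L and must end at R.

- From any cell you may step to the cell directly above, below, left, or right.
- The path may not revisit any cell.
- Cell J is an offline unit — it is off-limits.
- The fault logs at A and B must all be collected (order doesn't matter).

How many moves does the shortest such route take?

9

Any route passes through A and B in some order between L and R. Summing Manhattan distances along each leg and taking the cheapest ordering (L → A → B → R) gives a lower bound of 3 + 1 + 5 = 9 moves.
A route of 9 moves achieves this: L → H → B → A → F → K → O → P → Q → R.
Since 9 matches the lower bound, it is optimal.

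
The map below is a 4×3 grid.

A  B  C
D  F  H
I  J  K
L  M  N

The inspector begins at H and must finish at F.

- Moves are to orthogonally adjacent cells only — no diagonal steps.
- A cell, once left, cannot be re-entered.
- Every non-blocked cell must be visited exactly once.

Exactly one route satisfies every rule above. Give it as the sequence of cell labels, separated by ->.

Need to visit all 12 open cells exactly once, starting at H and ending at F.
Cell L has only two open neighbours (I and M), so the path must pass straight through it: one of those is the cell it's entered from and the other is where it exits.
Route from H: up to C, 2× left (reaching A), 3× down (reaching L), 2× right (reaching N), up to K, left to J, up to F — 11 moves in all.
Check: all 12 open cells covered.

H -> C -> B -> A -> D -> I -> L -> M -> N -> K -> J -> F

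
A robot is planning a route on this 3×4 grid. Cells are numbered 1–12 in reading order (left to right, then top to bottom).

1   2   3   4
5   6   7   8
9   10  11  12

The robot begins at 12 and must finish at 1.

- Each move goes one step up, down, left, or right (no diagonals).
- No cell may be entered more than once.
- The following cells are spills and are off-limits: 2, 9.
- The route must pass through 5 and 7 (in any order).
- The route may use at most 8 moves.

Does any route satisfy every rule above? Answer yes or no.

One route that works: 12 → 8 → 7 → 6 → 5 → 1.

yes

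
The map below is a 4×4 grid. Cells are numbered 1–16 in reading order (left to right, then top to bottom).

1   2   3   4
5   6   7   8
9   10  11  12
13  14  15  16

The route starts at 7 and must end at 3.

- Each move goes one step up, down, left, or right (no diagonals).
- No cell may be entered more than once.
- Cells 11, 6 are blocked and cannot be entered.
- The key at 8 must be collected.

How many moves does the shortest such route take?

Any route passes through 8 somewhere between 7 and 3. Summing Manhattan distances along the two legs (7 → 8 → 3) gives a lower bound of 1 + 2 = 3 moves.
A route of 3 moves achieves this: 7 → 8 → 4 → 3.
Since 3 matches the lower bound, it is optimal.

3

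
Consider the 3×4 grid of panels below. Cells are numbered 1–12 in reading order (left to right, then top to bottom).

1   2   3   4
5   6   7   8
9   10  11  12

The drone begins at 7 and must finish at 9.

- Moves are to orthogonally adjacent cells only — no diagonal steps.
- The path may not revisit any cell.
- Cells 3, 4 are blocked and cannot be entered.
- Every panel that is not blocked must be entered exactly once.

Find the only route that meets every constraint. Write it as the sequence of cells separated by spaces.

Need to visit all 10 open cells exactly once, starting at 7 and ending at 9.
Route from 7: right to 8, down to 12, 2× left (reaching 10), 2× up (reaching 2), left to 1, 2× down (reaching 9) — 9 moves in all.
Check: all 10 open cells covered.

7 8 12 11 10 6 2 1 5 9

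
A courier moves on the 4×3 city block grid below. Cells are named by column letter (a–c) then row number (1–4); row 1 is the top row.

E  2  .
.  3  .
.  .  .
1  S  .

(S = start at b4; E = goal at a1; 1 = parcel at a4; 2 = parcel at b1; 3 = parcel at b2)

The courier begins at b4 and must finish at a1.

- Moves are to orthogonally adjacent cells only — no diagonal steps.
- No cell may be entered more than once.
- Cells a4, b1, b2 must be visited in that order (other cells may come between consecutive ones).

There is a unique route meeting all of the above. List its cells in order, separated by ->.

The waypoints must appear in the order a4, b1, b2, with no cell reused.
Route from b4: left to a4, up to a3, 2× right (reaching c3), 2× up (reaching c1), left to b1, down to b2, left to a2, up to a1 — 10 moves in all.
Check: order respected (1 at step 1, 2 at step 7, 3 at step 8).

b4 -> a4 -> a3 -> b3 -> c3 -> c2 -> c1 -> b1 -> b2 -> a2 -> a1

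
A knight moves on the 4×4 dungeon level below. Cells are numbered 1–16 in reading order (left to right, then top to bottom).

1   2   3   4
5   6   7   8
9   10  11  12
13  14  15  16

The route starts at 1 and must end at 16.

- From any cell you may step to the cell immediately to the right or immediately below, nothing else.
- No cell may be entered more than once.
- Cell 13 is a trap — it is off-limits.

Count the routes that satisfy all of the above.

19

A right/down-only route from 1 to 16 makes exactly 3 down-moves and 3 right-moves in some order.
With no other constraints that would be C(6,3) = 20 routes.
Subtract routes through each blocked cell (inclusion–exclusion for overlaps): − through 13: 1 → 19.
That gives 19 routes.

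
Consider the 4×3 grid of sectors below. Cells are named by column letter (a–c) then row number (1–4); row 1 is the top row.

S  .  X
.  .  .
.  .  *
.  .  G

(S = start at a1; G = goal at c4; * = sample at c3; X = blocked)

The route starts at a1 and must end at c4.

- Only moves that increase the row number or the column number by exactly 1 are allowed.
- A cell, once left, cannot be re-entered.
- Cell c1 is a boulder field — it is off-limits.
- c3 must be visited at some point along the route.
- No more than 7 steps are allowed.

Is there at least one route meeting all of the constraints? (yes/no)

yes

One route that works: a1 → a2 → a3 → b3 → c3 → c4.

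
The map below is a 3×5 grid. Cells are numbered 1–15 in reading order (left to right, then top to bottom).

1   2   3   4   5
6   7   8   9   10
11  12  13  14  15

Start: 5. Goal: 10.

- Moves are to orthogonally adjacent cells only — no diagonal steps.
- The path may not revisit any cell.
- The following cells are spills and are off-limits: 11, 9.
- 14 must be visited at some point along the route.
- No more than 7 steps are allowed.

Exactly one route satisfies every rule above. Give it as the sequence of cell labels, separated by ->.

5 -> 4 -> 3 -> 8 -> 13 -> 14 -> 15 -> 10

The budget equals the shortest possible length, so every move has to be on a shortest route through the required cells.
Route from 5: 2× left (reaching 3), 2× down (reaching 13), 2× right (reaching 15), up to 10 — 7 moves in all.
Check: all required cells visited; 7 ≤ 7 moves.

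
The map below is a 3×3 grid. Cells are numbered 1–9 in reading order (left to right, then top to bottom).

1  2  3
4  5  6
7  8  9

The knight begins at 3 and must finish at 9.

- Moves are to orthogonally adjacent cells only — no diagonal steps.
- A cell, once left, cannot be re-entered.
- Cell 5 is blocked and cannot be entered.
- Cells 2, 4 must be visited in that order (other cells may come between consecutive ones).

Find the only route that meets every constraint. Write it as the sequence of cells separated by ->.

The waypoints must appear in the order 2, 4, with no cell reused.
Route from 3: 2× left (reaching 1), 2× down (reaching 7), 2× right (reaching 9) — 6 moves in all.
Check: order respected (2 at step 1, 4 at step 3).

3 -> 2 -> 1 -> 4 -> 7 -> 8 -> 9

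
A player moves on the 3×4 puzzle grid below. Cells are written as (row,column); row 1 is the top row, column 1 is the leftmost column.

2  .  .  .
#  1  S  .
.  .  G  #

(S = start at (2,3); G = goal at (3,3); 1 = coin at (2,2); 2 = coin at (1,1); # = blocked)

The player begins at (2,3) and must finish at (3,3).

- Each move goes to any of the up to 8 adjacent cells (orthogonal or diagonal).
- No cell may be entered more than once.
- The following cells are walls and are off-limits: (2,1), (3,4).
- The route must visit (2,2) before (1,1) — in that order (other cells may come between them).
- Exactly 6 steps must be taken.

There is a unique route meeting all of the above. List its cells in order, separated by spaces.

(2,3) (2,2) (1,1) (1,2) (1,3) (2,4) (3,3)

The waypoints must appear in the order (2,2), (1,1), with no cell reused.
Route from (2,3): left 1 to (2,2), up-left 1 to (1,1), right 2 to (1,3), down-right 1 to (2,4), down-left 1 to (3,3) — 6 moves in all.
Check: order respected (1 at step 1, 2 at step 2); 6 moves as required.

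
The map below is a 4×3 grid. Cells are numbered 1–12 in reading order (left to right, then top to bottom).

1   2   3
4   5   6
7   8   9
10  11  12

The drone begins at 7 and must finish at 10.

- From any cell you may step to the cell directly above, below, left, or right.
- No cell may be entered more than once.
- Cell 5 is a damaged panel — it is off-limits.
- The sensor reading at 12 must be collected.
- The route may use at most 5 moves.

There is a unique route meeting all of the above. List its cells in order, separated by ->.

The 5-move cap with required stops at 12 leaves no slack for detours.
Route from 7: 2× right (reaching 9), down to 12, 2× left (reaching 10) — 5 moves in all.
Check: all required cells visited; 5 ≤ 5 moves.

7 -> 8 -> 9 -> 12 -> 11 -> 10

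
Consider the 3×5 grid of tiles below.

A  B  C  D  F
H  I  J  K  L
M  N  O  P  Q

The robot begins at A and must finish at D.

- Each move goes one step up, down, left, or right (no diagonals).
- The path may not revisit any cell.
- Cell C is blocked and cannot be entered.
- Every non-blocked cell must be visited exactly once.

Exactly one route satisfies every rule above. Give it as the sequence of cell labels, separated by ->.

Need to visit all 14 open cells exactly once, starting at A and ending at D.
Route from A: right 1 to B, down 1 to I, left 1 to H, down 1 to M, right 2 to O, up 1 to J, right 1 to K, down 1 to P, right 1 to Q, up 2 to F, left 1 to D — 13 moves in all.
Check: all 14 open cells covered.

A -> B -> I -> H -> M -> N -> O -> J -> K -> P -> Q -> L -> F -> D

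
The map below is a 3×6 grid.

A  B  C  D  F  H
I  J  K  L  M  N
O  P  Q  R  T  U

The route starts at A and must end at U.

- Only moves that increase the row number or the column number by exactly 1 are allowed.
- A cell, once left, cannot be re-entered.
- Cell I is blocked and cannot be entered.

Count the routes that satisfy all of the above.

15

A right/down-only route from A to U makes exactly 2 down-moves and 5 right-moves in some order.
With no other constraints that would be C(7,2) = 21 routes.
Subtract routes through each blocked cell (inclusion–exclusion for overlaps): − through I: 6 → 15.
That gives 15 routes.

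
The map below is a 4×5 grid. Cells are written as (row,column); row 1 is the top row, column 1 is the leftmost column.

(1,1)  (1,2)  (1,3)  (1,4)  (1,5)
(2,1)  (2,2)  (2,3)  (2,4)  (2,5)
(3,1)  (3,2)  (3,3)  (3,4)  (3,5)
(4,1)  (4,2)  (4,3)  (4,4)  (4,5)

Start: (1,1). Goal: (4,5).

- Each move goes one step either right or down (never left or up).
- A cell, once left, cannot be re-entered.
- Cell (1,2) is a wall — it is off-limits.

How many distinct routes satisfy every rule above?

A right/down-only route from (1,1) to (4,5) makes exactly 3 down-moves and 4 right-moves in some order.
With no other constraints that would be C(7,3) = 35 routes.
Subtract routes through each blocked cell (inclusion–exclusion for overlaps): − through (1,2): 20 → 15.
That gives 15 routes.

15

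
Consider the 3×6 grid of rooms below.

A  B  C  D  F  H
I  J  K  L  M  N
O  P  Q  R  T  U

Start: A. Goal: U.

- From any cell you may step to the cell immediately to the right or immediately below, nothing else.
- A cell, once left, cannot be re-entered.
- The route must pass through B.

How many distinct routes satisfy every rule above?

15

A right/down-only route from A to U makes exactly 2 down-moves and 5 right-moves in some order.
With no other constraints that would be C(7,2) = 21 routes.
Split at B and multiply the segment counts: A→B: 1; B→U: 15; product = 15.
That gives 15 routes.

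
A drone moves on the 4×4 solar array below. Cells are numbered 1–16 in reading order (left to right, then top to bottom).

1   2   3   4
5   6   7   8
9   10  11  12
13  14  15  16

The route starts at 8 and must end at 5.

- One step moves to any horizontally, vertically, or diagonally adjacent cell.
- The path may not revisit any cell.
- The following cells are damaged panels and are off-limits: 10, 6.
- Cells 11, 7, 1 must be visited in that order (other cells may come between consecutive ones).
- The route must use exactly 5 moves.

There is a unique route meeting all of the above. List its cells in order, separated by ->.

The waypoints must appear in the order 11, 7, 1, with no cell reused.
Route from 8: down-left 1 to 11, up 1 to 7, up-left 1 to 2, left 1 to 1, down 1 to 5 — 5 moves in all.
Check: order respected (11 at step 1, 7 at step 2, 1 at step 4); 5 moves as required.

8 -> 11 -> 7 -> 2 -> 1 -> 5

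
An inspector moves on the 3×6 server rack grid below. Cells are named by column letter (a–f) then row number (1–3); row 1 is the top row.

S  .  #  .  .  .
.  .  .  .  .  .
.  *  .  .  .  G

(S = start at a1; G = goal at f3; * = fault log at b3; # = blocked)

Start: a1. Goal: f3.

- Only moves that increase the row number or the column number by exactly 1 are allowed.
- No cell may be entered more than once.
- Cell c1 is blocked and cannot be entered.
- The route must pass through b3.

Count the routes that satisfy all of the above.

3

A right/down-only route from a1 to f3 makes exactly 2 down-moves and 5 right-moves in some order.
With no other constraints that would be C(7,2) = 21 routes.
Split at b3 and multiply the segment counts (each segment already excludes blocked cells): a1→b3: 3; b3→f3: 1; product = 3.
That gives 3 routes.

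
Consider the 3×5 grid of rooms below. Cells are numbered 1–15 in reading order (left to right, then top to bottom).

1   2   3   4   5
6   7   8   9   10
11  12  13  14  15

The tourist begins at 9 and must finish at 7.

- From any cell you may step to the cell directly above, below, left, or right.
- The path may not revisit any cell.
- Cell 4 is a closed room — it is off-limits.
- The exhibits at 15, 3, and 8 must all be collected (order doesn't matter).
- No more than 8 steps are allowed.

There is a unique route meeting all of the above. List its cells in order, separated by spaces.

9 10 15 14 13 8 3 2 7

Any route must reach 15, 3, and 8 and still end at 7 within 8 moves, so the order of the required stops is forced.
Route from 9: right 1 to 10, down 1 to 15, left 2 to 13, up 2 to 3, left 1 to 2, down 1 to 7 — 8 moves in all.
Check: all required cells visited; 8 ≤ 8 moves.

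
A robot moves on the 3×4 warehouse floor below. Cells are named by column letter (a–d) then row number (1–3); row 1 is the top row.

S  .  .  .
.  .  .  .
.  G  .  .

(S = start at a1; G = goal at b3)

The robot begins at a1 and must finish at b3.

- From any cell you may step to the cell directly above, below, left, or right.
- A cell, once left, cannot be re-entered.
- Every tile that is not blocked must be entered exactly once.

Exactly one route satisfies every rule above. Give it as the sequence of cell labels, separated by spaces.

Need to visit all 12 open cells exactly once, starting at a1 and ending at b3.
Route from a1: right 3 to d1, down 2 to d3, left 1 to c3, up 1 to c2, left 2 to a2, down 1 to a3, right 1 to b3 — 11 moves in all.
Check: all 12 open cells covered.

a1 b1 c1 d1 d2 d3 c3 c2 b2 a2 a3 b3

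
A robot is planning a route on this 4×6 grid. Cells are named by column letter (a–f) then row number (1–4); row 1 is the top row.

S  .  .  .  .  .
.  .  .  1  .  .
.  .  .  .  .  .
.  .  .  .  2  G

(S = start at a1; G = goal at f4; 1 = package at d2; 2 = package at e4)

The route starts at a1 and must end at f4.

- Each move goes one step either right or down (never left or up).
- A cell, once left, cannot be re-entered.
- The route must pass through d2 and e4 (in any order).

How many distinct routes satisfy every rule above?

12

A right/down-only route from a1 to f4 makes exactly 3 down-moves and 5 right-moves in some order.
With no other constraints that would be C(8,3) = 56 routes.
A monotone route can only reach the required cells in the order d2, e4, so split there and multiply the segment counts: a1→d2: 4; d2→e4: 3; e4→f4: 1; product = 12.
That gives 12 routes.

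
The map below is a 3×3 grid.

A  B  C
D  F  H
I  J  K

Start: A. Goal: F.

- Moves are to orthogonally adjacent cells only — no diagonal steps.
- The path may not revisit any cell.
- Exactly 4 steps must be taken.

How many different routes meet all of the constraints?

Need simple routes of exactly 4 moves from A to F (Manhattan distance 2, so 1 moves are spent on a detour and 1 undoing it).
Enumerating: A D I J F | A B C H F.
That gives 2 routes.

2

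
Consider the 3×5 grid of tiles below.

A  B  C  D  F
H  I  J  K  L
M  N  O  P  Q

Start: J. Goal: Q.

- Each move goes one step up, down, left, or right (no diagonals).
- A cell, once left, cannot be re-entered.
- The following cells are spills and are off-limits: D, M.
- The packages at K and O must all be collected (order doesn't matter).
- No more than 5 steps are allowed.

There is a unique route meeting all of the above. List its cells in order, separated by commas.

J, O, P, K, L, Q

The 5-move cap with required stops at K, O leaves no slack for detours.
Route from J: down to O, right to P, up to K, right to L, down to Q — 5 moves in all.
Check: all required cells visited; 5 ≤ 5 moves.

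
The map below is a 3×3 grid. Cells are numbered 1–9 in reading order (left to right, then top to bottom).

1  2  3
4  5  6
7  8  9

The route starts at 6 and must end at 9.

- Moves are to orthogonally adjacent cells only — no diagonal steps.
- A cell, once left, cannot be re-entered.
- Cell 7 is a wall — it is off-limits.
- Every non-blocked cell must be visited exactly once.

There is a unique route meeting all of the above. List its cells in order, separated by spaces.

6 3 2 1 4 5 8 9

Need to visit all 8 open cells exactly once, starting at 6 and ending at 9.
Cell 4 has only two open neighbours (1 and 5), so the path must pass straight through it: one of those is the cell it's entered from and the other is where it exits.
Route from 6: up to 3, 2× left (reaching 1), down to 4, right to 5, down to 8, right to 9 — 7 moves in all.
Check: all 8 open cells covered.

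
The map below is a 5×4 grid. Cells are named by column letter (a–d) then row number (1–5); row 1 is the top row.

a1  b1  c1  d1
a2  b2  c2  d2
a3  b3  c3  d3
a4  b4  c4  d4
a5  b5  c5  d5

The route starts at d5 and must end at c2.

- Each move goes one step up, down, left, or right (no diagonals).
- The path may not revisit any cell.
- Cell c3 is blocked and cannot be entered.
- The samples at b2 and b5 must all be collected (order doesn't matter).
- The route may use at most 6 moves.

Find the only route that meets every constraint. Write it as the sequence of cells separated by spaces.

Any route must reach b2 and b5 and still end at c2 within 6 moves, so the order of the required stops is forced.
Route from d5: left 2 to b5, up 3 to b2, right 1 to c2 — 6 moves in all.
Check: all required cells visited; 6 ≤ 6 moves.

d5 c5 b5 b4 b3 b2 c2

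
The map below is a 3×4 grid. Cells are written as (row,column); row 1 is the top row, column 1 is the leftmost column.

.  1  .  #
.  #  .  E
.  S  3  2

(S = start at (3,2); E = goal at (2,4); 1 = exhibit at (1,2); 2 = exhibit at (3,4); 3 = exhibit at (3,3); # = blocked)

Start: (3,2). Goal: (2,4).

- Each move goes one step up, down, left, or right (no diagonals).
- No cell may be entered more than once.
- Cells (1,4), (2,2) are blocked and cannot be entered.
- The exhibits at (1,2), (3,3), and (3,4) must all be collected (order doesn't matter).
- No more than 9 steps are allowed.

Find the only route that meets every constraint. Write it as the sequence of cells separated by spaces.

(3,2) (3,1) (2,1) (1,1) (1,2) (1,3) (2,3) (3,3) (3,4) (2,4)

Any route must reach (1,2), (3,3), and (3,4) and still end at (2,4) within 9 moves, so the order of the required stops is forced.
Route from (3,2): left to (3,1), 2× up (reaching (1,1)), 2× right (reaching (1,3)), 2× down (reaching (3,3)), right to (3,4), up to (2,4) — 9 moves in all.
Check: all required cells visited; 9 ≤ 9 moves.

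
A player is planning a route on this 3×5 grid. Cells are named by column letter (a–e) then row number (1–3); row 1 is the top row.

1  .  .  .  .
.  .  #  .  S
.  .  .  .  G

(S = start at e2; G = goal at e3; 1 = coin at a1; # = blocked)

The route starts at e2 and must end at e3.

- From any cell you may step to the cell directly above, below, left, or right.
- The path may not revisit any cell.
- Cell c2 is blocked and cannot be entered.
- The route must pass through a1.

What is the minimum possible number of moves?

Any route passes through a1 somewhere between e2 and e3. Summing Manhattan distances along the two legs (e2 → a1 → e3) gives a lower bound of 5 + 6 = 11 moves.
A route of 11 moves achieves this: e2 → e1 → d1 → c1 → b1 → a1 → a2 → a3 → b3 → c3 → d3 → e3.
Since 11 matches the lower bound, it is optimal.

11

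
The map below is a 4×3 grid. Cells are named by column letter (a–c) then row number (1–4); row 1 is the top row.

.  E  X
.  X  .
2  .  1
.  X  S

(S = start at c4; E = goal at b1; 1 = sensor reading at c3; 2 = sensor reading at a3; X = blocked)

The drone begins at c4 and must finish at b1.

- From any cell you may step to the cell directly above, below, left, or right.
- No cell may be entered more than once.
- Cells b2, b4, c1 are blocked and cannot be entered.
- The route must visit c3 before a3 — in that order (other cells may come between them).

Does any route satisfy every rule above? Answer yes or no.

One route that works: c4 → c3 → b3 → a3 → a2 → a1 → b1.

yes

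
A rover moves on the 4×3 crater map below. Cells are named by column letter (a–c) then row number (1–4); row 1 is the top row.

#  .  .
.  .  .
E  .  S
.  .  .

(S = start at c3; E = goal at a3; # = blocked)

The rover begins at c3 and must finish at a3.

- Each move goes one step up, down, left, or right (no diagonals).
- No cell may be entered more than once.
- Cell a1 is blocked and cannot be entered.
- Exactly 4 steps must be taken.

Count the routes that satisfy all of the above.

Need simple routes of exactly 4 moves from c3 to a3 (Manhattan distance 2, so 1 moves are spent on a detour and 1 undoing it).
Enumerating: c3 c2 b2 b3 a3 | c3 c2 b2 a2 a3 | c3 c4 b4 b3 a3 | c3 c4 b4 a4 a3 | c3 b3 b2 a2 a3 | c3 b3 b4 a4 a3.
That gives 6 routes.

6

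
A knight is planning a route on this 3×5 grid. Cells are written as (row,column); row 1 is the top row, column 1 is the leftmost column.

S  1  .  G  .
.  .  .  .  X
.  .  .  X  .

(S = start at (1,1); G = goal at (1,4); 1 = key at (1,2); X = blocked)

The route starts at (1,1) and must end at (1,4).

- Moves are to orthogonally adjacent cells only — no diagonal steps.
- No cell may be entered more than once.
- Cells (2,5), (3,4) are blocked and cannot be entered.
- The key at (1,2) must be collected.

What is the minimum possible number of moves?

Any route passes through (1,2) somewhere between (1,1) and (1,4). Summing Manhattan distances along the two legs ((1,1) → (1,2) → (1,4)) gives a lower bound of 1 + 2 = 3 moves.
A route of 3 moves achieves this: (1,1) → (1,2) → (1,3) → (1,4).
Since 3 matches the lower bound, it is optimal.

3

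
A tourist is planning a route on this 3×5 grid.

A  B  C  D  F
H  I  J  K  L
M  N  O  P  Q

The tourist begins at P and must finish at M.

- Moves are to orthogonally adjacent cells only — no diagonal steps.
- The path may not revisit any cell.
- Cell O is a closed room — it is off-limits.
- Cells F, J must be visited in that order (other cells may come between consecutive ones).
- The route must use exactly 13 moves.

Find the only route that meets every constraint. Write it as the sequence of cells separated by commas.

The waypoints must appear in the order F, J, with no cell reused.
Route from P: right to Q, 2× up (reaching F), left to D, down to K, left to J, up to C, 2× left (reaching A), down to H, right to I, down to N, left to M — 13 moves in all.
Check: order respected (F at step 3, J at step 6); 13 moves as required.

P, Q, L, F, D, K, J, C, B, A, H, I, N, M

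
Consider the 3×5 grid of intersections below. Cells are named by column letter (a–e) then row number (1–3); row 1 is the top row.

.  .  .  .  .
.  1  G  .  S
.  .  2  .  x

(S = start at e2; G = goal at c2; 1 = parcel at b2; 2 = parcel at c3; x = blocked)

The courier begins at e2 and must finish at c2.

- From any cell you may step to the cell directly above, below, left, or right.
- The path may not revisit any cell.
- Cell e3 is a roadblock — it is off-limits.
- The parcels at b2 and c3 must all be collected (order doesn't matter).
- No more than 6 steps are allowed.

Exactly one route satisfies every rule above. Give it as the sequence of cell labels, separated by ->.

e2 -> d2 -> d3 -> c3 -> b3 -> b2 -> c2

The budget equals the shortest possible length, so every move has to be on a shortest route through the required cells.
Route from e2: left to d2, down to d3, 2× left (reaching b3), up to b2, right to c2 — 6 moves in all.
Check: all required cells visited; 6 ≤ 6 moves.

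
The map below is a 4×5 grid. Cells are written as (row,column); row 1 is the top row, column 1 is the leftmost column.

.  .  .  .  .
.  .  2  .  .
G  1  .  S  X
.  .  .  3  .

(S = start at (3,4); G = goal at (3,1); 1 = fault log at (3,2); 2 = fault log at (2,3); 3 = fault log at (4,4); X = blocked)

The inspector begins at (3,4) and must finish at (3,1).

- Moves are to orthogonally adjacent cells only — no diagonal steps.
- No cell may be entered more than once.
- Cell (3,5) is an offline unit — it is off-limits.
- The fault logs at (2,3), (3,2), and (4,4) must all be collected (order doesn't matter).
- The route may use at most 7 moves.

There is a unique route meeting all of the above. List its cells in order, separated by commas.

The budget equals the shortest possible length, so every move has to be on a shortest route through the required cells.
Route from (3,4): down 1 to (4,4), left 1 to (4,3), up 2 to (2,3), left 1 to (2,2), down 1 to (3,2), left 1 to (3,1) — 7 moves in all.
Check: all required cells visited; 7 ≤ 7 moves.

(3,4), (4,4), (4,3), (3,3), (2,3), (2,2), (3,2), (3,1)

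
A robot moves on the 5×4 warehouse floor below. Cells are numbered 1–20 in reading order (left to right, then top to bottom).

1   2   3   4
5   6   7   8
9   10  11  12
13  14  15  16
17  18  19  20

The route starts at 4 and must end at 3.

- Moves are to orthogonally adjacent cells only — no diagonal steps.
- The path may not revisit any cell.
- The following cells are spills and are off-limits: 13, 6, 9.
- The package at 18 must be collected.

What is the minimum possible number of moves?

11

Any route passes through 18 somewhere between 4 and 3. Summing Manhattan distances along the two legs (4 → 18 → 3) gives a lower bound of 6 + 5 = 11 moves.
A route of 11 moves achieves this: 4 → 8 → 12 → 16 → 20 → 19 → 18 → 14 → 10 → 11 → 7 → 3.
Since 11 matches the lower bound, it is optimal.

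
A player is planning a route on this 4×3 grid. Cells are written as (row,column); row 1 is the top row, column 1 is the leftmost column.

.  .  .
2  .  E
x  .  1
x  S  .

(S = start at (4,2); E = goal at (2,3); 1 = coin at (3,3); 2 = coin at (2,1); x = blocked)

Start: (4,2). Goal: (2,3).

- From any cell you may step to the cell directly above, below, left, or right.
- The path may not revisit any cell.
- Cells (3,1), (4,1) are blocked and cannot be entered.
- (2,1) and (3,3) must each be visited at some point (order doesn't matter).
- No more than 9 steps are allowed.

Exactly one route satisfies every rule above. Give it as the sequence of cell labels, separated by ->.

The budget equals the shortest possible length, so every move has to be on a shortest route through the required cells.
Route from (4,2): right to (4,3), up to (3,3), left to (3,2), up to (2,2), left to (2,1), up to (1,1), 2× right (reaching (1,3)), down to (2,3) — 9 moves in all.
Check: all required cells visited; 9 ≤ 9 moves.

(4,2) -> (4,3) -> (3,3) -> (3,2) -> (2,2) -> (2,1) -> (1,1) -> (1,2) -> (1,3) -> (2,3)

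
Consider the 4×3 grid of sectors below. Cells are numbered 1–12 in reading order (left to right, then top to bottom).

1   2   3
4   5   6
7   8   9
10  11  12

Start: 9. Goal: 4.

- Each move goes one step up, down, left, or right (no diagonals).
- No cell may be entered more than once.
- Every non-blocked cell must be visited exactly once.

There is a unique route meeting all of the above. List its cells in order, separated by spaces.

9 12 11 10 7 8 5 6 3 2 1 4

Need to visit all 12 open cells exactly once, starting at 9 and ending at 4.
Cell 12 has only two open neighbours (9 and 11), so the path must pass straight through it: one of those is the cell it's entered from and the other is where it exits.
Route from 9: down to 12, 2× left (reaching 10), up to 7, right to 8, up to 5, right to 6, up to 3, 2× left (reaching 1), down to 4 — 11 moves in all.
Check: all 12 open cells covered.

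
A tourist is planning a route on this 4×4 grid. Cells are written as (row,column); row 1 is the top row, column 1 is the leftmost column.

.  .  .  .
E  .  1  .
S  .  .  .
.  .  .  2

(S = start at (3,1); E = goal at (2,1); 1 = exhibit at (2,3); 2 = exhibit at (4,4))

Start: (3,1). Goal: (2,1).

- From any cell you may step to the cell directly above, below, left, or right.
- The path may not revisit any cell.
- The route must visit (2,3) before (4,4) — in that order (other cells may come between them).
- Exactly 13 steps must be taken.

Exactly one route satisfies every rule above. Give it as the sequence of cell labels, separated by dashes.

(3,1) - (3,2) - (2,2) - (2,3) - (3,3) - (4,3) - (4,4) - (3,4) - (2,4) - (1,4) - (1,3) - (1,2) - (1,1) - (2,1)

The waypoints must appear in the order (2,3), (4,4), with no cell reused.
Route from (3,1): right 1 to (3,2), up 1 to (2,2), right 1 to (2,3), down 2 to (4,3), right 1 to (4,4), up 3 to (1,4), left 3 to (1,1), down 1 to (2,1) — 13 moves in all.
Check: order respected (1 at step 3, 2 at step 6); 13 moves as required.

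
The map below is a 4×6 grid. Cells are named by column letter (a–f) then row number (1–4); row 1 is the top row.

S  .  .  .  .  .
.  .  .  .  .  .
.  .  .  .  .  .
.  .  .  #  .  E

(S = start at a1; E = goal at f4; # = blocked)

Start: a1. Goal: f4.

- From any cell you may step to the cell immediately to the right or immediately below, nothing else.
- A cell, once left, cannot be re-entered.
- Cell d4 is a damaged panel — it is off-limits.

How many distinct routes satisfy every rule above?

36

A right/down-only route from a1 to f4 makes exactly 3 down-moves and 5 right-moves in some order.
With no other constraints that would be C(8,3) = 56 routes.
Subtract routes through each blocked cell (inclusion–exclusion for overlaps): − through d4: 20 → 36.
That gives 36 routes.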